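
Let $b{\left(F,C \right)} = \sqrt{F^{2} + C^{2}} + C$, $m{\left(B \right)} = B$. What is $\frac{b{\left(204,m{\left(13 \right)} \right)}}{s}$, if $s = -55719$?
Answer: $- \frac{13}{55719} - \frac{\sqrt{41785}}{55719} \approx -0.003902$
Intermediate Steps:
$b{\left(F,C \right)} = C + \sqrt{C^{2} + F^{2}}$ ($b{\left(F,C \right)} = \sqrt{C^{2} + F^{2}} + C = C + \sqrt{C^{2} + F^{2}}$)
$\frac{b{\left(204,m{\left(13 \right)} \right)}}{s} = \frac{13 + \sqrt{13^{2} + 204^{2}}}{-55719} = \left(13 + \sqrt{169 + 41616}\right) \left(- \frac{1}{55719}\right) = \left(13 + \sqrt{41785}\right) \left(- \frac{1}{55719}\right) = - \frac{13}{55719} - \frac{\sqrt{41785}}{55719}$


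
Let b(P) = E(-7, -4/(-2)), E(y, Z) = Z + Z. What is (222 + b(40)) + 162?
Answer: 388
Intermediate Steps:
E(y, Z) = 2*Z
b(P) = 4 (b(P) = 2*(-4/(-2)) = 2*(-4*(-1/2)) = 2*2 = 4)
(222 + b(40)) + 162 = (222 + 4) + 162 = 226 + 162 = 388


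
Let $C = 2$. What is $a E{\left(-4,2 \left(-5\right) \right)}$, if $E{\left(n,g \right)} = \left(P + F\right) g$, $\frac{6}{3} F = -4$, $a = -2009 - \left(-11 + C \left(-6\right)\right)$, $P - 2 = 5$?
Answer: $99300$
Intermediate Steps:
$P = 7$ ($P = 2 + 5 = 7$)
$a = -1986$ ($a = -2009 - \left(-11 + 2 \left(-6\right)\right) = -2009 - \left(-11 - 12\right) = -2009 - -23 = -2009 + 23 = -1986$)
$F = -2$ ($F = \frac{1}{2} \left(-4\right) = -2$)
$E{\left(n,g \right)} = 5 g$ ($E{\left(n,g \right)} = \left(7 - 2\right) g = 5 g$)
$a E{\left(-4,2 \left(-5\right) \right)} = - 1986 \cdot 5 \cdot 2 \left(-5\right) = - 1986 \cdot 5 \left(-10\right) = \left(-1986\right) \left(-50\right) = 99300$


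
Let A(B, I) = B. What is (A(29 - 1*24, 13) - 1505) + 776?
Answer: -724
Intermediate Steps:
(A(29 - 1*24, 13) - 1505) + 776 = ((29 - 1*24) - 1505) + 776 = ((29 - 24) - 1505) + 776 = (5 - 1505) + 776 = -1500 + 776 = -724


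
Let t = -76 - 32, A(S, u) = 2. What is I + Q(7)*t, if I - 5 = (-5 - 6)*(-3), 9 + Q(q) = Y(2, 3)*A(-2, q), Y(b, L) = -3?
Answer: 1658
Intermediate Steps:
t = -108
Q(q) = -15 (Q(q) = -9 - 3*2 = -9 - 6 = -15)
I = 38 (I = 5 + (-5 - 6)*(-3) = 5 - 11*(-3) = 5 + 33 = 38)
I + Q(7)*t = 38 - 15*(-108) = 38 + 1620 = 1658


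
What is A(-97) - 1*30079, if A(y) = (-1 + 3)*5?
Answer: -30069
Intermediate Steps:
A(y) = 10 (A(y) = 2*5 = 10)
A(-97) - 1*30079 = 10 - 1*30079 = 10 - 30079 = -30069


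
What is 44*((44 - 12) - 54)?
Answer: -968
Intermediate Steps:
44*((44 - 12) - 54) = 44*(32 - 54) = 44*(-22) = -968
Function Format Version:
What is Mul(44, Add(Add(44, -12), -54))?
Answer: -968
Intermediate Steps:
Mul(44, Add(Add(44, -12), -54)) = Mul(44, Add(32, -54)) = Mul(44, -22) = -968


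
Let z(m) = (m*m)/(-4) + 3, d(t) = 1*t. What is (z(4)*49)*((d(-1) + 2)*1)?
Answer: -49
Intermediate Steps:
d(t) = t
z(m) = 3 - m²/4 (z(m) = -m²/4 + 3 = 3 - m²/4)
(z(4)*49)*((d(-1) + 2)*1) = ((3 - ¼*4²)*49)*((-1 + 2)*1) = ((3 - ¼*16)*49)*(1*1) = ((3 - 4)*49)*1 = -1*49*1 = -49*1 = -49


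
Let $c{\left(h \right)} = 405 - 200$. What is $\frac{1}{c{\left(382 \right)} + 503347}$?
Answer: $\frac{1}{503552} \approx 1.9859 \cdot 10^{-6}$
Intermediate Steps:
$c{\left(h \right)} = 205$ ($c{\left(h \right)} = 405 - 200 = 205$)
$\frac{1}{c{\left(382 \right)} + 503347} = \frac{1}{205 + 503347} = \frac{1}{503552}$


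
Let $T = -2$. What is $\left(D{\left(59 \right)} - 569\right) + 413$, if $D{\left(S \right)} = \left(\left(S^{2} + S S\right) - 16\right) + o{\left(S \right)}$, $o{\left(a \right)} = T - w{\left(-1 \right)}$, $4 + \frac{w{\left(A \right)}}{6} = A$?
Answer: $6818$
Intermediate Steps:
$w{\left(A \right)} = -24 + 6 A$
$o{\left(a \right)} = 28$ ($o{\left(a \right)} = -2 - \left(-24 + 6 \left(-1\right)\right) = -2 - \left(-24 - 6\right) = -2 - -30 = -2 + 30 = 28$)
$D{\left(S \right)} = 12 + 2 S^{2}$ ($D{\left(S \right)} = \left(\left(S^{2} + S S\right) - 16\right) + 28 = \left(\left(S^{2} + S^{2}\right) - 16\right) + 28 = \left(2 S^{2} - 16\right) + 28 = \left(-16 + 2 S^{2}\right) + 28 = 12 + 2 S^{2}$)
$\left(D{\left(59 \right)} - 569\right) + 413 = \left(\left(12 + 2 \cdot 59^{2}\right) - 569\right) + 413 = \left(\left(12 + 2 \cdot 3481\right) - 569\right) + 413 = \left(\left(12 + 6962\right) - 569\right) + 413 = \left(6974 - 569\right) + 413 = 6405 + 413 = 6818$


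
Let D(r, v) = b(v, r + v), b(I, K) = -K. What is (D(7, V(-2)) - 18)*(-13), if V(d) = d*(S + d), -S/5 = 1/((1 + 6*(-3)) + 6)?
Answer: 4017/11 ≈ 365.18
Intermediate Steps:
S = 5/11 (S = -5/((1 + 6*(-3)) + 6) = -5/((1 - 18) + 6) = -5/(-17 + 6) = -5/(-11) = -5*(-1/11) = 5/11 ≈ 0.45455)
V(d) = d*(5/11 + d)
D(r, v) = -r - v (D(r, v) = -(r + v) = -r - v)
(D(7, V(-2)) - 18)*(-13) = ((-1*7 - (-2)*(5 + 11*(-2))/11) - 18)*(-13) = ((-7 - (-2)*(5 - 22)/11) - 18)*(-13) = ((-7 - (-2)*(-17)/11) - 18)*(-13) = ((-7 - 1*34/11) - 18)*(-13) = ((-7 - 34/11) - 18)*(-13) = (-111/11 - 18)*(-13) = -309/11*(-13) = 4017/11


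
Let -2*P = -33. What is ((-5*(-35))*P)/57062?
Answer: 5775/114124 ≈ 0.050603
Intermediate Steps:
P = 33/2 (P = -½*(-33) = 33/2 ≈ 16.500)
((-5*(-35))*P)/57062 = (-5*(-35)*(33/2))/57062 = (175*(33/2))*(1/57062) = (5775/2)*(1/57062) = 5775/114124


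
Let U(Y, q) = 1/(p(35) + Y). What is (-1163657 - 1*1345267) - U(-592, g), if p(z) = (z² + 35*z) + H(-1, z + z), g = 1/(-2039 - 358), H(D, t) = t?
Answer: -4837205473/1928 ≈ -2.5089e+6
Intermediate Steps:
g = -1/2397 (g = 1/(-2397) = -1/2397 ≈ -0.00041719)
p(z) = z² + 37*z (p(z) = (z² + 35*z) + (z + z) = (z² + 35*z) + 2*z = z² + 37*z)
U(Y, q) = 1/(2520 + Y) (U(Y, q) = 1/(35*(37 + 35) + Y) = 1/(35*72 + Y) = 1/(2520 + Y))
(-1163657 - 1*1345267) - U(-592, g) = (-1163657 - 1*1345267) - 1/(2520 - 592) = (-1163657 - 1345267) - 1/1928 = -2508924 - 1*1/1928 = -2508924 - 1/1928 = -4837205473/1928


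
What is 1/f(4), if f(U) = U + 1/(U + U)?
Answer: 8/33 ≈ 0.24242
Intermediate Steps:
f(U) = U + 1/(2*U)
1/f(4) = 1/(4 + (½)/4) = 1/(4 + (½)*(¼)) = 1/(4 + ⅛) = 1/(33/8) = 8/33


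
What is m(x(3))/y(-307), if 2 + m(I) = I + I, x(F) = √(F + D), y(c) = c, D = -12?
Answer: 2/307 - 6*I/307 ≈ 0.0065147 - 0.019544*I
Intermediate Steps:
x(F) = √(-12 + F) (x(F) = √(F - 12) = √(-12 + F))
m(I) = -2 + 2*I (m(I) = -2 + (I + I) = -2 + 2*I)
m(x(3))/y(-307) = (-2 + 2*√(-12 + 3))/(-307) = (-2 + 2*√(-9))*(-1/307) = (-2 + 2*(3*I))*(-1/307) = (-2 + 6*I)*(-1/307) = 2/307 - 6*I/307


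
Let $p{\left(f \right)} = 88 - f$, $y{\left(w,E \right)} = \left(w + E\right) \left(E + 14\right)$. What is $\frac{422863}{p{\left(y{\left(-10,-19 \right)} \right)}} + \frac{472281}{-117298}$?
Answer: $- \frac{49627904191}{6685986} \approx -7422.7$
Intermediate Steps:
$y{\left(w,E \right)} = \left(14 + E\right) \left(E + w\right)$ ($y{\left(w,E \right)} = \left(E + w\right) \left(14 + E\right) = \left(14 + E\right) \left(E + w\right)$)
$\frac{422863}{p{\left(y{\left(-10,-19 \right)} \right)}} + \frac{472281}{-117298} = \frac{422863}{88 - \left(\left(-19\right)^{2} + 14 \left(-19\right) + 14 \left(-10\right) - -190\right)} + \frac{472281}{-117298} = \frac{422863}{88 - \left(361 - 266 - 140 + 190\right)} + 472281 \left(- \frac{1}{117298}\right) = \frac{422863}{88 - 145} - \frac{472281}{117298} = \frac{422863}{-57} - \frac{472281}{117298} = 422863 \left(- \frac{1}{57}\right) - \frac{472281}{117298} = - \frac{422863}{57} - \frac{472281}{117298} = - \frac{49627904191}{6685986}$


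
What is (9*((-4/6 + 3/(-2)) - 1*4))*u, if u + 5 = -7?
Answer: 666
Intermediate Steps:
u = -12 (u = -5 - 7 = -12)
(9*((-4/6 + 3/(-2)) - 1*4))*u = (9*((-4/6 + 3/(-2)) - 1*4))*(-12) = (9*((-4*⅙ + 3*(-½)) - 4))*(-12) = (9*((-⅔ - 3/2) - 4))*(-12) = (9*(-13/6 - 4))*(-12) = (9*(-37/6))*(-12) = -111/2*(-12) = 666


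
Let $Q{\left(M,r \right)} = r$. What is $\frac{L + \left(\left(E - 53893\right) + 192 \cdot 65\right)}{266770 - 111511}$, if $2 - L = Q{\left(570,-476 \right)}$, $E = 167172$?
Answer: $\frac{42079}{51753} \approx 0.81307$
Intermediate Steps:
$L = 478$ ($L = 2 - -476 = 2 + 476 = 478$)
$\frac{L + \left(\left(E - 53893\right) + 192 \cdot 65\right)}{266770 - 111511} = \frac{478 + \left(\left(167172 - 53893\right) + 192 \cdot 65\right)}{266770 - 111511} = \frac{478 + \left(113279 + 12480\right)}{155259} = \left(478 + 125759\right) \frac{1}{155259} = 126237 \cdot \frac{1}{155259} = \frac{42079}{51753}$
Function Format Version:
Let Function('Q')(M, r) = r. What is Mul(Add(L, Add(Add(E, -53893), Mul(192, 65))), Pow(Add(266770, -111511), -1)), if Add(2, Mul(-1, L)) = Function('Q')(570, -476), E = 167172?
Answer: Rational(42079, 51753) ≈ 0.81307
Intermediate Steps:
L = 478 (L = Add(2, Mul(-1, -476)) = Add(2, 476) = 478)
Mul(Add(L, Add(Add(E, -53893), Mul(192, 65))), Pow(Add(266770, -111511), -1)) = Mul(Add(478, Add(Add(167172, -53893), Mul(192, 65))), Pow(Add(266770, -111511), -1)) = Mul(Add(478, Add(113279, 12480)), Pow(155259, -1)) = Mul(Add(478, 125759), Rational(1, 155259)) = Mul(126237, Rational(1, 155259)) = Rational(42079, 51753)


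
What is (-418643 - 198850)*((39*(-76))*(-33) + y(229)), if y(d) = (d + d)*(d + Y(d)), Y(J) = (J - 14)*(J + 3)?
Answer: -14231814410862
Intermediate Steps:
Y(J) = (-14 + J)*(3 + J)
y(d) = 2*d*(-42 + d**2 - 10*d) (y(d) = (d + d)*(d + (-42 + d**2 - 11*d)) = (2*d)*(-42 + d**2 - 10*d) = 2*d*(-42 + d**2 - 10*d))
(-418643 - 198850)*((39*(-76))*(-33) + y(229)) = (-418643 - 198850)*((39*(-76))*(-33) + 2*229*(-42 + 229**2 - 10*229)) = -617493*(-2964*(-33) + 2*229*(-42 + 52441 - 2290)) = -617493*(97812 + 2*229*50109) = -617493*(97812 + 22949922) = -617493*23047734 = -14231814410862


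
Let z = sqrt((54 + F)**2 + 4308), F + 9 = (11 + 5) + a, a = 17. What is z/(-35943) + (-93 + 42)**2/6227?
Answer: 2601/6227 - 2*sqrt(2598)/35943 ≈ 0.41486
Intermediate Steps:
F = 24 (F = -9 + ((11 + 5) + 17) = -9 + (16 + 17) = -9 + 33 = 24)
z = 2*sqrt(2598) (z = sqrt((54 + 24)**2 + 4308) = sqrt(78**2 + 4308) = sqrt(6084 + 4308) = sqrt(10392) = 2*sqrt(2598) ≈ 101.94)
z/(-35943) + (-93 + 42)**2/6227 = (2*sqrt(2598))/(-35943) + (-93 + 42)**2/6227 = (2*sqrt(2598))*(-1/35943) + (-51)**2*(1/6227) = -2*sqrt(2598)/35943 + 2601*(1/6227) = -2*sqrt(2598)/35943 + 2601/6227 = 2601/6227 - 2*sqrt(2598)/35943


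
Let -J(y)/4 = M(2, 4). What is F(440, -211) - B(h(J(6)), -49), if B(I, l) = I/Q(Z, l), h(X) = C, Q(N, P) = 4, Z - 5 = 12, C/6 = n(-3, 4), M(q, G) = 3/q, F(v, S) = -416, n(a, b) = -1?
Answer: -829/2 ≈ -414.50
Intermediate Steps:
C = -6 (C = 6*(-1) = -6)
Z = 17 (Z = 5 + 12 = 17)
J(y) = -6 (J(y) = -12/2 = -4*3/2 = -6)
h(X) = -6
B(I, l) = I/4
F(440, -211) - B(h(J(6)), -49) = -416 - (-6)/4 = -416 - 1*(-3/2) = -416 + 3/2 = -829/2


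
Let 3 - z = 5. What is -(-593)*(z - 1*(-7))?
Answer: 2965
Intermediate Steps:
z = -2 (z = 3 - 1*5 = 3 - 5 = -2)
-(-593)*(z - 1*(-7)) = -(-593)*(-2 - 1*(-7)) = -(-593)*(-2 + 7) = -(-593)*5 = -1*(-2965) = 2965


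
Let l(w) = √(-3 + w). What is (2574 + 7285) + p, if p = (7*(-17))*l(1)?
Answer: 9859 - 119*I*√2 ≈ 9859.0 - 168.29*I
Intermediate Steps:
p = -119*I*√2 (p = (7*(-17))*√(-3 + 1) = -119*I*√2 ≈ -168.29*I)
(2574 + 7285) + p = (2574 + 7285) - 119*I*√2 = 9859 - 119*I*√2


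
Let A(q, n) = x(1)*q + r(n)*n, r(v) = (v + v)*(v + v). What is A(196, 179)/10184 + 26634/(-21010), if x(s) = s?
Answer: 30108172929/13372865 ≈ 2251.4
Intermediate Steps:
r(v) = 4*v² (r(v) = (2*v)*(2*v) = 4*v²)
A(q, n) = q + 4*n³ (A(q, n) = 1*q + (4*n²)*n = q + 4*n³)
A(196, 179)/10184 + 26634/(-21010) = (196 + 4*179³)/10184 + 26634/(-21010) = (196 + 4*5735339)*(1/10184) + 26634*(-1/21010) = (196 + 22941356)*(1/10184) - 13317/10505 = 22941552*(1/10184) - 13317/10505 = 2867694/1273 - 13317/10505 = 30108172929/13372865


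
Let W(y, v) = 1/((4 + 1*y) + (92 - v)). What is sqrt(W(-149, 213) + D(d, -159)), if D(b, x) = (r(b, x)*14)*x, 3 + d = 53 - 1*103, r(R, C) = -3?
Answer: sqrt(472508302)/266 ≈ 81.719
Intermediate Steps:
d = -53 (d = -3 + (53 - 1*103) = -3 + (53 - 103) = -3 - 50 = -53)
D(b, x) = -42*x (D(b, x) = (-3*14)*x = -42*x)
W(y, v) = 1/(96 + y - v) (W(y, v) = 1/((4 + y) + (92 - v)) = 1/(96 + y - v))
sqrt(W(-149, 213) + D(d, -159)) = sqrt(1/(96 - 149 - 1*213) - 42*(-159)) = sqrt(1/(96 - 149 - 213) + 6678) = sqrt(1/(-266) + 6678) = sqrt(-1/266 + 6678) = sqrt(1776347/266) = sqrt(472508302)/266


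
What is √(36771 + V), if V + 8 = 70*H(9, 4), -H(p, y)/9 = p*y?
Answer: √14083 ≈ 118.67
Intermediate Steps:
H(p, y) = -9*p*y
V = -22688 (V = -8 + 70*(-9*9*4) = -8 + 70*(-324) = -8 - 22680 = -22688)
√(36771 + V) = √(36771 - 22688) = √14083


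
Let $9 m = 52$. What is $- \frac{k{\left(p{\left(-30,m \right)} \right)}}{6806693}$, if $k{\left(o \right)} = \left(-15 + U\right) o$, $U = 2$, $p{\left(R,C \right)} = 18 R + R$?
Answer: $- \frac{390}{358247} \approx -0.0010886$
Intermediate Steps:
$m = \frac{52}{9}$ ($m = \frac{1}{9} \cdot 52 = \frac{52}{9} \approx 5.7778$)
$p{\left(R,C \right)} = 19 R$
$k{\left(o \right)} = - 13 o$ ($k{\left(o \right)} = \left(-15 + 2\right) o = - 13 o$)
$- \frac{k{\left(p{\left(-30,m \right)} \right)}}{6806693} = - \frac{\left(-13\right) 19 \left(-30\right)}{6806693} = - \frac{\left(-13\right) \left(-570\right)}{6806693} = - \frac{7410}{6806693} = \left(-1\right) \frac{390}{358247} = - \frac{390}{358247}$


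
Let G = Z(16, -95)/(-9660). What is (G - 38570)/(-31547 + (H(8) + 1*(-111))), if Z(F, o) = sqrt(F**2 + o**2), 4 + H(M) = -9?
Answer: 38570/31671 + sqrt(9281)/305941860 ≈ 1.2178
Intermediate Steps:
H(M) = -13 (H(M) = -4 - 9 = -13)
G = -sqrt(9281)/9660 (G = sqrt(16**2 + (-95)**2)/(-9660) = sqrt(256 + 9025)*(-1/9660) = sqrt(9281)*(-1/9660) = -sqrt(9281)/9660 ≈ -0.0099729)
(G - 38570)/(-31547 + (H(8) + 1*(-111))) = (-sqrt(9281)/9660 - 38570)/(-31547 + (-13 + 1*(-111))) = (-38570 - sqrt(9281)/9660)/(-31547 + (-13 - 111)) = (-38570 - sqrt(9281)/9660)/(-31547 - 124) = (-38570 - sqrt(9281)/9660)/(-31671) = (-38570 - sqrt(9281)/9660)*(-1/31671) = 38570/31671 + sqrt(9281)/305941860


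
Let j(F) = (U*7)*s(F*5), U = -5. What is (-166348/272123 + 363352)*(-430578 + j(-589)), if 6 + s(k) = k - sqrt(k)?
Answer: -32361511020090764/272123 + 3460669448180*I*sqrt(2945)/272123 ≈ -1.1892e+11 + 6.9014e+8*I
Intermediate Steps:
s(k) = -6 + k - sqrt(k) (s(k) = -6 + (k - sqrt(k)) = -6 + k - sqrt(k))
j(F) = 210 - 175*F + 35*sqrt(5)*sqrt(F) (j(F) = (-5*7)*(-6 + F*5 - sqrt(F*5)) = -35*(-6 + 5*F - sqrt(5*F)) = -35*(-6 + 5*F - sqrt(5)*sqrt(F)) = 210 - 175*F + 35*sqrt(5)*sqrt(F))
(-166348/272123 + 363352)*(-430578 + j(-589)) = (-166348/272123 + 363352)*(-430578 + (210 - 175*(-589) + 35*sqrt(5)*sqrt(-589))) = (-166348*1/272123 + 363352)*(-430578 + (210 + 103075 + 35*sqrt(5)*(I*sqrt(589)))) = (-166348/272123 + 363352)*(-430578 + (210 + 103075 + 35*I*sqrt(2945))) = 98876269948*(-430578 + (103285 + 35*I*sqrt(2945)))/272123 = 98876269948*(-327293 + 35*I*sqrt(2945))/272123 = -32361511020090764/272123 + 3460669448180*I*sqrt(2945)/272123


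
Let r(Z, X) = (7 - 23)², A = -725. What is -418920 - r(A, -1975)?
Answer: -419176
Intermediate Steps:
r(Z, X) = 256 (r(Z, X) = (-16)² = 256)
-418920 - r(A, -1975) = -418920 - 1*256 = -418920 - 256 = -419176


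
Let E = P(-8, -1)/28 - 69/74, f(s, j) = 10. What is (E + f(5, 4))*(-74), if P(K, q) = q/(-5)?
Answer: -47007/70 ≈ -671.53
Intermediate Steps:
P(K, q) = -q/5 (P(K, q) = q*(-⅕) = -q/5)
E = -4793/5180 (E = -⅕*(-1)/28 - 69/74 = (⅕)*(1/28) - 69*1/74 = 1/140 - 69/74 = -4793/5180 ≈ -0.92529)
(E + f(5, 4))*(-74) = (-4793/5180 + 10)*(-74) = (47007/5180)*(-74) = -47007/70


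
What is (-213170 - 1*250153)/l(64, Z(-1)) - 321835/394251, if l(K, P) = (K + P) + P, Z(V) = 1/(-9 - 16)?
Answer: -4567153194155/630013098 ≈ -7249.3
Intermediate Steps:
Z(V) = -1/25 (Z(V) = 1/(-25) = -1/25)
l(K, P) = K + 2*P
(-213170 - 1*250153)/l(64, Z(-1)) - 321835/394251 = (-213170 - 1*250153)/(64 + 2*(-1/25)) - 321835/394251 = (-213170 - 250153)/(64 - 2/25) - 321835*1/394251 = -463323/1598/25 - 321835/394251 = -463323*25/1598 - 321835/394251 = -11583075/1598 - 321835/394251 = -4567153194155/630013098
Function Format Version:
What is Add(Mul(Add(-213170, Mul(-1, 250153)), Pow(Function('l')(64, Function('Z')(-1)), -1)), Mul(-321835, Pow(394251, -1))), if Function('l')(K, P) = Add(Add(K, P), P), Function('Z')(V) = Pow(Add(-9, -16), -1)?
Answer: Rational(-4567153194155, 630013098) ≈ -7249.3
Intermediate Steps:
Function('Z')(V) = Rational(-1, 25) (Function('Z')(V) = Pow(-25, -1) = Rational(-1, 25))
Function('l')(K, P) = Add(K, Mul(2, P))
Add(Mul(Add(-213170, Mul(-1, 250153)), Pow(Function('l')(64, Function('Z')(-1)), -1)), Mul(-321835, Pow(394251, -1))) = Add(Mul(Add(-213170, Mul(-1, 250153)), Pow(Add(64, Mul(2, Rational(-1, 25))), -1)), Mul(-321835, Pow(394251, -1))) = Add(Mul(Add(-213170, -250153), Pow(Add(64, Rational(-2, 25)), -1)), Mul(-321835, Rational(1, 394251))) = Add(Mul(-463323, Pow(Rational(1598, 25), -1)), Rational(-321835, 394251)) = Add(Mul(-463323, Rational(25, 1598)), Rational(-321835, 394251)) = Add(Rational(-11583075, 1598), Rational(-321835, 394251)) = Rational(-4567153194155, 630013098)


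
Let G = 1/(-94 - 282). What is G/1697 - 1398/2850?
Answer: -148671251/303084200 ≈ -0.49053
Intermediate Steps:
G = -1/376 (G = 1/(-376) = -1/376 ≈ -0.0026596)
G/1697 - 1398/2850 = -1/376/1697 - 1398/2850 = -1/376*1/1697 - 1398*1/2850 = -1/638072 - 233/475 = -148671251/303084200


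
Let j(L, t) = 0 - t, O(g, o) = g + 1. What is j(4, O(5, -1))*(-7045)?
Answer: 42270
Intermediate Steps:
O(g, o) = 1 + g
j(L, t) = -t
j(4, O(5, -1))*(-7045) = -(1 + 5)*(-7045) = -1*6*(-7045) = -6*(-7045) = 42270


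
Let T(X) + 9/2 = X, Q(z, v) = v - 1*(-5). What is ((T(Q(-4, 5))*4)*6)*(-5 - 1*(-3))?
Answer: -264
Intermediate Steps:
Q(z, v) = 5 + v (Q(z, v) = v + 5 = 5 + v)
T(X) = -9/2 + X
((T(Q(-4, 5))*4)*6)*(-5 - 1*(-3)) = (((-9/2 + (5 + 5))*4)*6)*(-5 - 1*(-3)) = (((-9/2 + 10)*4)*6)*(-5 + 3) = (((11/2)*4)*6)*(-2) = (22*6)*(-2) = 132*(-2) = -264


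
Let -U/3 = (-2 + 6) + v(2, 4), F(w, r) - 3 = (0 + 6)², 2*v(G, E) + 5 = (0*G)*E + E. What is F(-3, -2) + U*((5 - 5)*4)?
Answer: 39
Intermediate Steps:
v(G, E) = -5/2 + E/2 (v(G, E) = -5/2 + ((0*G)*E + E)/2 = -5/2 + (0*E + E)/2 = -5/2 + (0 + E)/2 = -5/2 + E/2)
F(w, r) = 39 (F(w, r) = 3 + (0 + 6)² = 3 + 6² = 3 + 36 = 39)
U = -21/2 (U = -3*((-2 + 6) + (-5/2 + (½)*4)) = -3*(4 + (-5/2 + 2)) = -3*(4 - ½) = -3*7/2 = -21/2 ≈ -10.500)
F(-3, -2) + U*((5 - 5)*4) = 39 - 21*(5 - 5)*4/2 = 39 - 0*4 = 39 - 21/2*0 = 39 + 0 = 39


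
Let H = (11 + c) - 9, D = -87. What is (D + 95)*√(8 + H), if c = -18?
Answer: 16*I*√2 ≈ 22.627*I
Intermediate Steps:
H = -16 (H = (11 - 18) - 9 = -7 - 9 = -16)
(D + 95)*√(8 + H) = (-87 + 95)*√(8 - 16) = 8*√(-8) = 8*(2*I*√2) = 16*I*√2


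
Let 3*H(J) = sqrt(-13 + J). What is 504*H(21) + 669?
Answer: 669 + 336*sqrt(2) ≈ 1144.2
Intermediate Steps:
H(J) = sqrt(-13 + J)/3
504*H(21) + 669 = 504*(sqrt(-13 + 21)/3) + 669 = 504*(sqrt(8)/3) + 669 = 504*((2*sqrt(2))/3) + 669 = 504*(2*sqrt(2)/3) + 669 = 336*sqrt(2) + 669 = 669 + 336*sqrt(2)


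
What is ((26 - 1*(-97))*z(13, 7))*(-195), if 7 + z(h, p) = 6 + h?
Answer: -287820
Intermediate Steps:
z(h, p) = -1 + h (z(h, p) = -7 + (6 + h) = -1 + h)
((26 - 1*(-97))*z(13, 7))*(-195) = ((26 - 1*(-97))*(-1 + 13))*(-195) = ((26 + 97)*12)*(-195) = (123*12)*(-195) = 1476*(-195) = -287820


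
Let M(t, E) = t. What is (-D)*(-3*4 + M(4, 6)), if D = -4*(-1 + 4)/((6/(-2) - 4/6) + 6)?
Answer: -288/7 ≈ -41.143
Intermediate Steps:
D = -36/7 (D = -12/((6*(-½) - 4*⅙) + 6) = -12/((-3 - ⅔) + 6) = -12/(-11/3 + 6) = -12/7/3 = -12*3/7 = -4*9/7 = -36/7 ≈ -5.1429)
(-D)*(-3*4 + M(4, 6)) = (-1*(-36/7))*(-3*4 + 4) = 36*(-12 + 4)/7 = (36/7)*(-8) = -288/7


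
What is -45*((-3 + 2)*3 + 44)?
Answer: -1845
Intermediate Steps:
-45*((-3 + 2)*3 + 44) = -45*(-1*3 + 44) = -45*(-3 + 44) = -45*41 = -1845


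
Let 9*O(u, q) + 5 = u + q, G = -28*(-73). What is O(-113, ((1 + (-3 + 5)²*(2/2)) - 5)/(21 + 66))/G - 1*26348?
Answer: -242348963/9198 ≈ -26348.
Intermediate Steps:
G = 2044
O(u, q) = -5/9 + q/9 + u/9 (O(u, q) = -5/9 + (u + q)/9 = -5/9 + (q + u)/9 = -5/9 + (q/9 + u/9) = -5/9 + q/9 + u/9)
O(-113, ((1 + (-3 + 5)²*(2/2)) - 5)/(21 + 66))/G - 1*26348 = (-5/9 + (((1 + (-3 + 5)²*(2/2)) - 5)/(21 + 66))/9 + (⅑)*(-113))/2044 - 1*26348 = (-5/9 + (((1 + 2²*(2*(½))) - 5)/87)/9 - 113/9)*(1/2044) - 26348 = (-5/9 + (((1 + 4*1) - 5)*(1/87))/9 - 113/9)*(1/2044) - 26348 = (-5/9 + (((1 + 4) - 5)*(1/87))/9 - 113/9)*(1/2044) - 26348 = (-5/9 + ((5 - 5)*(1/87))/9 - 113/9)*(1/2044) - 26348 = (-5/9 + (0*(1/87))/9 - 113/9)*(1/2044) - 26348 = (-5/9 + (⅑)*0 - 113/9)*(1/2044) - 26348 = (-5/9 + 0 - 113/9)*(1/2044) - 26348 = -118/9*1/2044 - 26348 = -59/9198 - 26348 = -242348963/9198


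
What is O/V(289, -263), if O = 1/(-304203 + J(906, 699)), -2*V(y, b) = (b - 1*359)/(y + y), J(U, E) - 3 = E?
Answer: -34/5552283 ≈ -6.1236e-6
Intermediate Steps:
J(U, E) = 3 + E
V(y, b) = -(-359 + b)/(4*y) (V(y, b) = -(b - 1*359)/(2*(y + y)) = -(b - 359)/(2*(2*y)) = -(-359 + b)*1/(2*y)/2 = -(-359 + b)/(4*y))
O = -1/303501 (O = 1/(-304203 + (3 + 699)) = 1/(-304203 + 702) = 1/(-303501) = -1/303501 ≈ -3.2949e-6)
O/V(289, -263) = -1156/(359 - 1*(-263))/303501 = -1156/(359 + 263)/303501 = -1/(303501*((1/4)*(1/289)*622)) = -1/(303501*311/578) = -1/303501*578/311 = -34/5552283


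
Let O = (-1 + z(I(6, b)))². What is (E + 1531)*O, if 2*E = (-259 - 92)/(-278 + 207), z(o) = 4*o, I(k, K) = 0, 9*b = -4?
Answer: 217753/142 ≈ 1533.5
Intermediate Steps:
b = -4/9 (b = (⅑)*(-4) = -4/9 ≈ -0.44444)
E = 351/142 (E = ((-259 - 92)/(-278 + 207))/2 = (-351/(-71))/2 = (-351*(-1/71))/2 = (½)*(351/71) = 351/142 ≈ 2.4718)
O = 1 (O = (-1 + 4*0)² = (-1 + 0)² = (-1)² = 1)
(E + 1531)*O = (351/142 + 1531)*1 = (217753/142)*1 = 217753/142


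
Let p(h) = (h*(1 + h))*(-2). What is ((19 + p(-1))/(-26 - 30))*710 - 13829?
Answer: -393957/28 ≈ -14070.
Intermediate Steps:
p(h) = -2*h*(1 + h)
((19 + p(-1))/(-26 - 30))*710 - 13829 = ((19 - 2*(-1)*(1 - 1))/(-26 - 30))*710 - 13829 = ((19 - 2*(-1)*0)/(-56))*710 - 13829 = ((19 + 0)*(-1/56))*710 - 13829 = (19*(-1/56))*710 - 13829 = -19/56*710 - 13829 = -6745/28 - 13829 = -393957/28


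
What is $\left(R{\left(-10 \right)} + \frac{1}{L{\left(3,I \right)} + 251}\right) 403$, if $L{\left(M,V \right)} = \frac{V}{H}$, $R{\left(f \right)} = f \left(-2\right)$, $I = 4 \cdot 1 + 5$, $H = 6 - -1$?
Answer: $\frac{14236781}{1766} \approx 8061.6$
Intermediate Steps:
$H = 7$ ($H = 6 + 1 = 7$)
$I = 9$ ($I = 4 + 5 = 9$)
$R{\left(f \right)} = - 2 f$
$L{\left(M,V \right)} = \frac{V}{7}$
$\left(R{\left(-10 \right)} + \frac{1}{L{\left(3,I \right)} + 251}\right) 403 = \left(\left(-2\right) \left(-10\right) + \frac{1}{\frac{1}{7} \cdot 9 + 251}\right) 403 = \left(20 + \frac{1}{\frac{9}{7} + 251}\right) 403 = \left(20 + \frac{1}{\frac{1766}{7}}\right) 403 = \left(20 + \frac{7}{1766}\right) 403 = \frac{35327}{1766} \cdot 403 = \frac{14236781}{1766}$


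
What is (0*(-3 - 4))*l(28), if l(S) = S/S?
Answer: 0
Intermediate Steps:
l(S) = 1
(0*(-3 - 4))*l(28) = (0*(-3 - 4))*1 = (0*(-7))*1 = 0*1 = 0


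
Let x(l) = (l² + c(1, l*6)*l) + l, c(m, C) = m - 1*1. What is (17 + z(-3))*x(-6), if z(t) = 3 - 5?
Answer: 450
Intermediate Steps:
z(t) = -2
c(m, C) = -1 + m (c(m, C) = m - 1 = -1 + m)
x(l) = l + l² (x(l) = (l² + (-1 + 1)*l) + l = (l² + 0*l) + l = (l² + 0) + l = l² + l = l + l²)
(17 + z(-3))*x(-6) = (17 - 2)*(-6*(1 - 6)) = 15*(-6*(-5)) = 15*30 = 450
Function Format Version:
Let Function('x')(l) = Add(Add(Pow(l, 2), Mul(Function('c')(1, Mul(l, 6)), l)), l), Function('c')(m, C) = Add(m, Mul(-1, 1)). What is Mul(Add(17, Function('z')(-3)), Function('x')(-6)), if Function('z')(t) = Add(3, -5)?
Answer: 450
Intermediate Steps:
Function('z')(t) = -2
Function('c')(m, C) = Add(-1, m) (Function('c')(m, C) = Add(m, -1) = Add(-1, m))
Function('x')(l) = Add(l, Pow(l, 2)) (Function('x')(l) = Add(Add(Pow(l, 2), Mul(Add(-1, 1), l)), l) = Add(Add(Pow(l, 2), Mul(0, l)), l) = Add(Add(Pow(l, 2), 0), l) = Add(Pow(l, 2), l) = Add(l, Pow(l, 2)))
Mul(Add(17, Function('z')(-3)), Function('x')(-6)) = Mul(Add(17, -2), Mul(-6, Add(1, -6))) = Mul(15, Mul(-6, -5)) = Mul(15, 30) = 450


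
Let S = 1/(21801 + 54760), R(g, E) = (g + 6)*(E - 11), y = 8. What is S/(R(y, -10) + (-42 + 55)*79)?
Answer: 1/56119213 ≈ 1.7819e-8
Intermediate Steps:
R(g, E) = (-11 + E)*(6 + g) (R(g, E) = (6 + g)*(-11 + E) = (-11 + E)*(6 + g))
S = 1/76561 ≈ 1.3061e-5
S/(R(y, -10) + (-42 + 55)*79) = 1/(76561*((-66 - 11*8 + 6*(-10) - 10*8) + (-42 + 55)*79)) = 1/(76561*((-66 - 88 - 60 - 80) + 13*79)) = 1/(76561*(-294 + 1027)) = (1/76561)/733 = (1/76561)*(1/733) = 1/56119213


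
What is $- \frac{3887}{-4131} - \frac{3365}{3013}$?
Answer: $- \frac{2189284}{12446703} \approx -0.17589$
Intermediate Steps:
$- \frac{3887}{-4131} - \frac{3365}{3013} = \left(-3887\right) \left(- \frac{1}{4131}\right) - \frac{3365}{3013} = \frac{3887}{4131} - \frac{3365}{3013} = - \frac{2189284}{12446703}$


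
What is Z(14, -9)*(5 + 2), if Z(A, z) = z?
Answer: -63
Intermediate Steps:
Z(14, -9)*(5 + 2) = -9*(5 + 2) = -9*7 = -63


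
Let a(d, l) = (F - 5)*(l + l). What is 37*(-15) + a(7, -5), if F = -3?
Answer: -475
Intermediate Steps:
a(d, l) = -16*l (a(d, l) = (-3 - 5)*(l + l) = -16*l)
37*(-15) + a(7, -5) = 37*(-15) - 16*(-5) = -555 + 80 = -475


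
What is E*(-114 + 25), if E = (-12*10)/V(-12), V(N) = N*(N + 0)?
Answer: 445/6 ≈ 74.167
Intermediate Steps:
V(N) = N² (V(N) = N*N = N²)
E = -⅚ (E = (-12*10)/((-12)²) = -120/144 = -120*1/144 = -⅚ ≈ -0.83333)
E*(-114 + 25) = -5*(-114 + 25)/6 = -⅚*(-89) = 445/6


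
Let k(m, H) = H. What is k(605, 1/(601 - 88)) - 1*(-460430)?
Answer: 236200591/513 ≈ 4.6043e+5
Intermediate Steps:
k(605, 1/(601 - 88)) - 1*(-460430) = 1/(601 - 88) - 1*(-460430) = 1/513 + 460430 = 236200591/513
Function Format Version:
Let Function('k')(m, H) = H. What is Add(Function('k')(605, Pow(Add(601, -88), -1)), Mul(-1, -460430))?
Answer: Rational(236200591, 513) ≈ 4.6043e+5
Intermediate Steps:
Add(Function('k')(605, Pow(Add(601, -88), -1)), Mul(-1, -460430)) = Add(Pow(Add(601, -88), -1), Mul(-1, -460430)) = Add(Pow(513, -1), 460430) = Add(Rational(1, 513), 460430) = Rational(236200591, 513)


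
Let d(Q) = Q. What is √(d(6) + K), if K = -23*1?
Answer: I*√17 ≈ 4.1231*I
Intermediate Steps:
K = -23
√(d(6) + K) = √(6 - 23) = √(-17) = I*√17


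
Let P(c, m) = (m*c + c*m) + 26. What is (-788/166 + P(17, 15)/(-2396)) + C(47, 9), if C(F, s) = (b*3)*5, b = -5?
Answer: -3975903/49717 ≈ -79.971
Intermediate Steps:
P(c, m) = 26 + 2*c*m (P(c, m) = (c*m + c*m) + 26 = 2*c*m + 26 = 26 + 2*c*m)
C(F, s) = -75 (C(F, s) = -5*3*5 = -15*5 = -75)
(-788/166 + P(17, 15)/(-2396)) + C(47, 9) = (-788/166 + (26 + 2*17*15)/(-2396)) - 75 = (-788*1/166 + (26 + 510)*(-1/2396)) - 75 = (-394/83 + 536*(-1/2396)) - 75 = (-394/83 - 134/599) - 75 = -247128/49717 - 75 = -3975903/49717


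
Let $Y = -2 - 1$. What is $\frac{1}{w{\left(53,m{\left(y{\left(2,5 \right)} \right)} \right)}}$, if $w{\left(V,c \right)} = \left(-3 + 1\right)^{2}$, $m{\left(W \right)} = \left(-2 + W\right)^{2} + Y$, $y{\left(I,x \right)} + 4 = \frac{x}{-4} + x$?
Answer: $\frac{1}{4} \approx 0.25$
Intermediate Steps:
$Y = -3$ ($Y = -2 - 1 = -3$)
$y{\left(I,x \right)} = -4 + \frac{3 x}{4}$ ($y{\left(I,x \right)} = -4 + \left(\frac{x}{-4} + x\right) = -4 + \left(x \left(- \frac{1}{4}\right) + x\right) = -4 + \left(- \frac{x}{4} + x\right) = -4 + \frac{3 x}{4}$)
$m{\left(W \right)} = -3 + \left(-2 + W\right)^{2}$ ($m{\left(W \right)} = \left(-2 + W\right)^{2} - 3 = -3 + \left(-2 + W\right)^{2}$)
$w{\left(V,c \right)} = 4$ ($w{\left(V,c \right)} = \left(-2\right)^{2} = 4$)
$\frac{1}{w{\left(53,m{\left(y{\left(2,5 \right)} \right)} \right)}} = \frac{1}{4}$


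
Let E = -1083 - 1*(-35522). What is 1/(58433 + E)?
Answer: 1/92872 ≈ 1.0768e-5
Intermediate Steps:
E = 34439 (E = -1083 + 35522 = 34439)
1/(58433 + E) = 1/(58433 + 34439) = 1/92872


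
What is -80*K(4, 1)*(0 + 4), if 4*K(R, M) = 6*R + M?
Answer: -2000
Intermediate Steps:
K(R, M) = M/4 + 3*R/2 (K(R, M) = (6*R + M)/4 = (M + 6*R)/4 = M/4 + 3*R/2)
-80*K(4, 1)*(0 + 4) = -80*((¼)*1 + (3/2)*4)*(0 + 4) = -80*(¼ + 6)*4 = -500*4 = -80*25 = -2000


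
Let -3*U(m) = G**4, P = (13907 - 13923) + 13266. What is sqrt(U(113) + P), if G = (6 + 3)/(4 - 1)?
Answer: sqrt(13223) ≈ 114.99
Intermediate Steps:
G = 3 (G = 9/3 = 9*(1/3) = 3)
P = 13250 (P = -16 + 13266 = 13250)
U(m) = -27 (U(m) = -1/3*3**4 = -1/3*81 = -27)
sqrt(U(113) + P) = sqrt(-27 + 13250) = sqrt(13223)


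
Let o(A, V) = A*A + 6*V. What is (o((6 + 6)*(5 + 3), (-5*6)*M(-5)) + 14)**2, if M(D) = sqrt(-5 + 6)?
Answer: 81902500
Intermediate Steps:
M(D) = 1 (M(D) = sqrt(1) = 1)
o(A, V) = A**2 + 6*V
(o((6 + 6)*(5 + 3), (-5*6)*M(-5)) + 14)**2 = ((((6 + 6)*(5 + 3))**2 + 6*(-5*6*1)) + 14)**2 = (((12*8)**2 + 6*(-30*1)) + 14)**2 = ((96**2 + 6*(-30)) + 14)**2 = ((9216 - 180) + 14)**2 = (9036 + 14)**2 = 9050**2 = 81902500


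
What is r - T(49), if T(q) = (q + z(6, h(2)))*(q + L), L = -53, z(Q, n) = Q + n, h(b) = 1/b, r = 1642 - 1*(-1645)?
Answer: 3509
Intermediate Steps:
r = 3287 (r = 1642 + 1645 = 3287)
T(q) = (-53 + q)*(13/2 + q) (T(q) = (q + (6 + 1/2))*(q - 53) = (q + (6 + ½))*(-53 + q) = (q + 13/2)*(-53 + q) = (13/2 + q)*(-53 + q) = (-53 + q)*(13/2 + q))
r - T(49) = 3287 - (-689/2 + 49² - 93/2*49) = 3287 - (-689/2 + 2401 - 4557/2) = 3287 - 1*(-222) = 3287 + 222 = 3509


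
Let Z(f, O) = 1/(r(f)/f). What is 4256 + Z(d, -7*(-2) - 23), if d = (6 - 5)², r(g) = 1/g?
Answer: 4257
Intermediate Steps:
d = 1 (d = 1² = 1)
Z(f, O) = f² (Z(f, O) = 1/(1/(f*f)) = 1/(f⁻²) = f²)
4256 + Z(d, -7*(-2) - 23) = 4256 + 1² = 4256 + 1 = 4257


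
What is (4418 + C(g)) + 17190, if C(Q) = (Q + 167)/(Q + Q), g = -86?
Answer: 3716495/172 ≈ 21608.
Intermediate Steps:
C(Q) = (167 + Q)/(2*Q) (C(Q) = (167 + Q)/((2*Q)) = (167 + Q)*(1/(2*Q)) = (167 + Q)/(2*Q))
(4418 + C(g)) + 17190 = (4418 + (½)*(167 - 86)/(-86)) + 17190 = (4418 + (½)*(-1/86)*81) + 17190 = (4418 - 81/172) + 17190 = 759815/172 + 17190 = 3716495/172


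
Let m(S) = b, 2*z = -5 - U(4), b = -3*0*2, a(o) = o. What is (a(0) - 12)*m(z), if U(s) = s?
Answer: 0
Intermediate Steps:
b = 0 (b = 0*2 = 0)
z = -9/2 (z = (-5 - 1*4)/2 = (-5 - 4)/2 = (½)*(-9) = -9/2 ≈ -4.5000)
m(S) = 0
(a(0) - 12)*m(z) = (0 - 12)*0 = -12*0 = 0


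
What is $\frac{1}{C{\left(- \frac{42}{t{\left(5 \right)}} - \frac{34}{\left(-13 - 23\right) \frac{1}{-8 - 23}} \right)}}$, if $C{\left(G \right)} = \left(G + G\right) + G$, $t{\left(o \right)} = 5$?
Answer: $- \frac{30}{3391} \approx -0.008847$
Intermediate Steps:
$C{\left(G \right)} = 3 G$ ($C{\left(G \right)} = 2 G + G = 3 G$)
$\frac{1}{C{\left(- \frac{42}{t{\left(5 \right)}} - \frac{34}{\left(-13 - 23\right) \frac{1}{-8 - 23}} \right)}} = \frac{1}{3 \left(- \frac{42}{5} - \frac{34}{\left(-13 - 23\right) \frac{1}{-8 - 23}}\right)} = \frac{1}{3 \left(\left(-42\right) \frac{1}{5} - \frac{34}{\left(-36\right) \frac{1}{-31}}\right)} = \frac{1}{3 \left(- \frac{42}{5} - \frac{34}{\left(-36\right) \left(- \frac{1}{31}\right)}\right)} = \frac{1}{3 \left(- \frac{42}{5} - \frac{34}{\frac{36}{31}}\right)} = \frac{1}{3 \left(- \frac{42}{5} - \frac{527}{18}\right)} = \frac{1}{3 \left(- \frac{3391}{90}\right)} = \frac{1}{- \frac{3391}{30}} = - \frac{30}{3391}$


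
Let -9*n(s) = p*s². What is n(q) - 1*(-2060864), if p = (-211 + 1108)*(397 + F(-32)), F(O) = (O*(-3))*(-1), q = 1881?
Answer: -106141589749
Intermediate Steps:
F(O) = 3*O (F(O) = -3*O*(-1) = 3*O)
p = 269997 (p = (-211 + 1108)*(397 + 3*(-32)) = 897*(397 - 96) = 897*301 = 269997)
n(s) = -89999*s²/3
n(q) - 1*(-2060864) = -89999/3*1881² - 1*(-2060864) = -89999/3*3538161 + 2060864 = -106143650613 + 2060864 = -106141589749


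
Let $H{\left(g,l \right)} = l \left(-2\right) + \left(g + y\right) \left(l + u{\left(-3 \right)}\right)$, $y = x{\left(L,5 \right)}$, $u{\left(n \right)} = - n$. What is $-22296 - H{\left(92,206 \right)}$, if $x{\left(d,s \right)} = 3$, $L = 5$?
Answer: $-41739$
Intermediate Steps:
$y = 3$
$H{\left(g,l \right)} = - 2 l + \left(3 + g\right) \left(3 + l\right)$ ($H{\left(g,l \right)} = l \left(-2\right) + \left(g + 3\right) \left(l - -3\right) = - 2 l + \left(3 + g\right) \left(l + 3\right) = - 2 l + \left(3 + g\right) \left(3 + l\right)$)
$-22296 - H{\left(92,206 \right)} = -22296 - \left(9 + 206 + 3 \cdot 92 + 92 \cdot 206\right) = -22296 - \left(9 + 206 + 276 + 18952\right) = -22296 - 19443 = -41739$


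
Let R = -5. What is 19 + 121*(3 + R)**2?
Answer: 503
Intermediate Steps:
19 + 121*(3 + R)**2 = 19 + 121*(3 - 5)**2 = 19 + 121*(-2)**2 = 19 + 121*4 = 19 + 484 = 503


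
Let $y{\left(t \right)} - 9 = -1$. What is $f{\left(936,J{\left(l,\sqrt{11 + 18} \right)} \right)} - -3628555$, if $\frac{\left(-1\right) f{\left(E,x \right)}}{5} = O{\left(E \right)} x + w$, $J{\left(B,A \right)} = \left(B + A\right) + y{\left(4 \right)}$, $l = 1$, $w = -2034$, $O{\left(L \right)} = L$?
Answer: $3596605 - 4680 \sqrt{29} \approx 3.5714 \cdot 10^{6}$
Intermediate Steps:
$y{\left(t \right)} = 8$ ($y{\left(t \right)} = 9 - 1 = 8$)
$J{\left(B,A \right)} = 8 + A + B$ ($J{\left(B,A \right)} = \left(B + A\right) + 8 = \left(A + B\right) + 8 = 8 + A + B$)
$f{\left(E,x \right)} = 10170 - 5 E x$ ($f{\left(E,x \right)} = - 5 \left(E x - 2034\right) = - 5 \left(-2034 + E x\right) = 10170 - 5 E x$)
$f{\left(936,J{\left(l,\sqrt{11 + 18} \right)} \right)} - -3628555 = \left(10170 - 4680 \left(8 + \sqrt{11 + 18} + 1\right)\right) - -3628555 = \left(10170 - 4680 \left(8 + \sqrt{29} + 1\right)\right) + 3628555 = \left(10170 - 4680 \left(9 + \sqrt{29}\right)\right) + 3628555 = \left(10170 - \left(42120 + 4680 \sqrt{29}\right)\right) + 3628555 = \left(-31950 - 4680 \sqrt{29}\right) + 3628555 = 3596605 - 4680 \sqrt{29}$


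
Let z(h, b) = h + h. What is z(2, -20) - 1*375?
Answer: -371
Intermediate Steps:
z(h, b) = 2*h
z(2, -20) - 1*375 = 2*2 - 1*375 = 4 - 375 = -371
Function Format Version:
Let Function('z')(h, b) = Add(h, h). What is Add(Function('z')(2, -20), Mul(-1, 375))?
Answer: -371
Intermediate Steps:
Function('z')(h, b) = Mul(2, h)
Add(Function('z')(2, -20), Mul(-1, 375)) = Add(Mul(2, 2), Mul(-1, 375)) = Add(4, -375) = -371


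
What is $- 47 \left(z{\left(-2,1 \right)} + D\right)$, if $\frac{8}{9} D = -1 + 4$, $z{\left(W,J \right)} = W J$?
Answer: $- \frac{517}{8} \approx -64.625$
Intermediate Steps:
$z{\left(W,J \right)} = J W$
$D = \frac{27}{8}$ ($D = \frac{9 \left(-1 + 4\right)}{8} = \frac{9}{8} \cdot 3 = \frac{27}{8} \approx 3.375$)
$- 47 \left(z{\left(-2,1 \right)} + D\right) = - 47 \left(1 \left(-2\right) + \frac{27}{8}\right) = - 47 \left(-2 + \frac{27}{8}\right) = \left(-47\right) \frac{11}{8} = - \frac{517}{8}$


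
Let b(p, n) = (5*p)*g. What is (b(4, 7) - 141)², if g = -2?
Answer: 32761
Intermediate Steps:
b(p, n) = -10*p (b(p, n) = (5*p)*(-2) = -10*p)
(b(4, 7) - 141)² = (-10*4 - 141)² = (-40 - 141)² = (-181)² = 32761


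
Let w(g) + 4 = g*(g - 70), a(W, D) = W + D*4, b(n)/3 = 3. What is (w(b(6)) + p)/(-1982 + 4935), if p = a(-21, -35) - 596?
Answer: -1310/2953 ≈ -0.44362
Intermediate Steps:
b(n) = 9 (b(n) = 3*3 = 9)
a(W, D) = W + 4*D
w(g) = -4 + g*(-70 + g) (w(g) = -4 + g*(g - 70) = -4 + g*(-70 + g))
p = -757 (p = (-21 + 4*(-35)) - 596 = (-21 - 140) - 596 = -161 - 596 = -757)
(w(b(6)) + p)/(-1982 + 4935) = ((-4 + 9² - 70*9) - 757)/(-1982 + 4935) = ((-4 + 81 - 630) - 757)/2953 = (-553 - 757)*(1/2953) = -1310*1/2953 = -1310/2953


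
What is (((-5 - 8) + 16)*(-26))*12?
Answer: -936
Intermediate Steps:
(((-5 - 8) + 16)*(-26))*12 = ((-13 + 16)*(-26))*12 = (3*(-26))*12 = -78*12 = -936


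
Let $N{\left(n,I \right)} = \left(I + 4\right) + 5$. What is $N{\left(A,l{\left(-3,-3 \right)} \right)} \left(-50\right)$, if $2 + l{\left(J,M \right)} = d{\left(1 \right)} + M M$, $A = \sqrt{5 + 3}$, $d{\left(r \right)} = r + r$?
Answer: $-900$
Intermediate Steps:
$d{\left(r \right)} = 2 r$
$A = 2 \sqrt{2}$ ($A = \sqrt{8} = 2 \sqrt{2} \approx 2.8284$)
$l{\left(J,M \right)} = M^{2}$ ($l{\left(J,M \right)} = -2 + \left(2 \cdot 1 + M M\right) = -2 + \left(2 + M^{2}\right) = M^{2}$)
$N{\left(n,I \right)} = 9 + I$ ($N{\left(n,I \right)} = \left(4 + I\right) + 5 = 9 + I$)
$N{\left(A,l{\left(-3,-3 \right)} \right)} \left(-50\right) = \left(9 + \left(-3\right)^{2}\right) \left(-50\right) = \left(9 + 9\right) \left(-50\right) = 18 \left(-50\right) = -900$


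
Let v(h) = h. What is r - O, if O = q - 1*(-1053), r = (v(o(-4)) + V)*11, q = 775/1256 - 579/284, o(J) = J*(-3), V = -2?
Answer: -83966187/89176 ≈ -941.58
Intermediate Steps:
o(J) = -3*J
q = -126781/89176 (q = 775*(1/1256) - 579*1/284 = 775/1256 - 579/284 = -126781/89176 ≈ -1.4217)
r = 110 (r = (-3*(-4) - 2)*11 = (12 - 2)*11 = 10*11 = 110)
O = 93775547/89176 (O = -126781/89176 - 1*(-1053) = -126781/89176 + 1053 = 93775547/89176 ≈ 1051.6)
r - O = 110 - 1*93775547/89176 = 110 - 93775547/89176 = -83966187/89176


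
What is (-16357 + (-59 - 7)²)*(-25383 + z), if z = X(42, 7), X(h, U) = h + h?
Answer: 303613299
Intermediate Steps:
X(h, U) = 2*h
z = 84 (z = 2*42 = 84)
(-16357 + (-59 - 7)²)*(-25383 + z) = (-16357 + (-59 - 7)²)*(-25383 + 84) = (-16357 + (-66)²)*(-25299) = (-16357 + 4356)*(-25299) = -12001*(-25299) = 303613299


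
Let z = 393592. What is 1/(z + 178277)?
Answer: 1/571869 ≈ 1.7487e-6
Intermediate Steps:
1/(z + 178277) = 1/(393592 + 178277) = 1/571869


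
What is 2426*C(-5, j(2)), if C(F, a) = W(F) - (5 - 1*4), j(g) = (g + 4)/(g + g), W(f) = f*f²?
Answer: -305676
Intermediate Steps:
W(f) = f³
j(g) = (4 + g)/(2*g) (j(g) = (4 + g)/((2*g)) = (4 + g)*(1/(2*g)) = (4 + g)/(2*g))
C(F, a) = -1 + F³ (C(F, a) = F³ - (5 - 1*4) = F³ - (5 - 4) = F³ - 1*1 = F³ - 1 = -1 + F³)
2426*C(-5, j(2)) = 2426*(-1 + (-5)³) = 2426*(-1 - 125) = 2426*(-126) = -305676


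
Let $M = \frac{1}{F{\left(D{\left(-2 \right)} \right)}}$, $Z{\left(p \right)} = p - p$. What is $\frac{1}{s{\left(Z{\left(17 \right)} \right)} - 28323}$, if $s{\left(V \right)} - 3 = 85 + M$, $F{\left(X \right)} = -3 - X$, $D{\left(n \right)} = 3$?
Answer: $- \frac{6}{169411} \approx -3.5417 \cdot 10^{-5}$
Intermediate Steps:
$Z{\left(p \right)} = 0$
$M = - \frac{1}{6}$ ($M = \frac{1}{-3 - 3} = \frac{1}{-6} = - \frac{1}{6} \approx -0.16667$)
$s{\left(V \right)} = \frac{527}{6}$ ($s{\left(V \right)} = 3 + \left(85 - \frac{1}{6}\right) = 3 + \frac{509}{6} = \frac{527}{6}$)
$\frac{1}{s{\left(Z{\left(17 \right)} \right)} - 28323} = \frac{1}{\frac{527}{6} - 28323} = \frac{1}{- \frac{169411}{6}} = - \frac{6}{169411}$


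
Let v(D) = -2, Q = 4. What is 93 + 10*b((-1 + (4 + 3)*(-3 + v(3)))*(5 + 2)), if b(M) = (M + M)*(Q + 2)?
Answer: -30147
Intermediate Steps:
b(M) = 12*M (b(M) = (M + M)*(4 + 2) = (2*M)*6 = 12*M)
93 + 10*b((-1 + (4 + 3)*(-3 + v(3)))*(5 + 2)) = 93 + 10*(12*((-1 + (4 + 3)*(-3 - 2))*(5 + 2))) = 93 + 10*(12*((-1 + 7*(-5))*7)) = 93 + 10*(12*((-1 - 35)*7)) = 93 + 10*(12*(-36*7)) = 93 + 10*(12*(-252)) = 93 + 10*(-3024) = 93 - 30240 = -30147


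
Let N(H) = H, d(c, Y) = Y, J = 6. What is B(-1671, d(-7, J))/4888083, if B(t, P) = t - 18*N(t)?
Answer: 9469/1629361 ≈ 0.0058115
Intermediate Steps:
B(t, P) = -17*t (B(t, P) = t - 18*t = -17*t)
B(-1671, d(-7, J))/4888083 = -17*(-1671)/4888083 = 28407*(1/4888083) = 9469/1629361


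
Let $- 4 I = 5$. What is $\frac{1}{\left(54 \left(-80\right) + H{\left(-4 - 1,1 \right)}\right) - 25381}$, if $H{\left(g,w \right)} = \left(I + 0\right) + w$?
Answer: $- \frac{4}{118805} \approx -3.3669 \cdot 10^{-5}$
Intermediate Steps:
$I = - \frac{5}{4}$ ($I = \left(- \frac{1}{4}\right) 5 = - \frac{5}{4} \approx -1.25$)
$H{\left(g,w \right)} = - \frac{5}{4} + w$ ($H{\left(g,w \right)} = \left(- \frac{5}{4} + 0\right) + w = - \frac{5}{4} + w$)
$\frac{1}{\left(54 \left(-80\right) + H{\left(-4 - 1,1 \right)}\right) - 25381} = \frac{1}{\left(54 \left(-80\right) + \left(- \frac{5}{4} + 1\right)\right) - 25381} = \frac{1}{\left(-4320 - \frac{1}{4}\right) - 25381} = \frac{1}{- \frac{17281}{4} - 25381} = \frac{1}{- \frac{118805}{4}} = - \frac{4}{118805}$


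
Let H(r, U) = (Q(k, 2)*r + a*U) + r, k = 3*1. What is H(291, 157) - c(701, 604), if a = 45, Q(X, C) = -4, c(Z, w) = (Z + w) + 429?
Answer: 4458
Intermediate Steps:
k = 3
c(Z, w) = 429 + Z + w
H(r, U) = -3*r + 45*U (H(r, U) = (-4*r + 45*U) + r = -3*r + 45*U)
H(291, 157) - c(701, 604) = (-3*291 + 45*157) - (429 + 701 + 604) = (-873 + 7065) - 1*1734 = 6192 - 1734 = 4458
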